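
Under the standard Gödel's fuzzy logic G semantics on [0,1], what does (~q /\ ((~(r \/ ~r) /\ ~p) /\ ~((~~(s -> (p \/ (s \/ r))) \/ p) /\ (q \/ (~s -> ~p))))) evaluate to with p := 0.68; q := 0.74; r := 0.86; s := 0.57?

0.00

~q: Gödel ¬ of 0.74 = 0 (operand ≠ 0)
~r: Gödel ¬ of 0.86 = 0 (operand ≠ 0)
(r \/ ~r) = max(0.86, 0) = 0.86
~(r \/ ~r): Gödel ¬ of 0.86 = 0 (operand ≠ 0)
~p: Gödel ¬ of 0.68 = 0 (operand ≠ 0)
(~(r \/ ~r) /\ ~p) = min(0, 0) = 0
(s \/ r) = max(0.57, 0.86) = 0.86
(p \/ (s \/ r)) = max(0.68, 0.86) = 0.86
(s -> (p \/ (s \/ r))): 0.57 ≤ 0.86, so result = 1
~(s -> (p \/ (s \/ r))): Gödel ¬ of 1 = 0 (operand ≠ 0)
~~(s -> (p \/ (s \/ r))): Gödel ¬ of 0 = 1 (operand is 0)
(~~(s -> (p \/ (s \/ r))) \/ p) = max(1, 0.68) = 1
~s: Gödel ¬ of 0.57 = 0 (operand ≠ 0)
~p: Gödel ¬ of 0.68 = 0 (operand ≠ 0)
(~s -> ~p): 0 ≤ 0, so result = 1
(q \/ (~s -> ~p)) = max(0.74, 1) = 1
((~~(s -> (p \/ (s \/ r))) \/ p) /\ (q \/ (~s -> ~p))) = min(1, 1) = 1
~((~~(s -> (p \/ (s \/ r))) \/ p) /\ (q \/ (~s -> ~p))): Gödel ¬ of 1 = 0 (operand ≠ 0)
((~(r \/ ~r) /\ ~p) /\ ~((~~(s -> (p \/ (s \/ r))) \/ p) /\ (q \/ (~s -> ~p)))) = min(0, 0) = 0
(~q /\ ((~(r \/ ~r) /\ ~p) /\ ~((~~(s -> (p \/ (s \/ r))) \/ p) /\ (q \/ (~s -> ~p))))) = min(0, 0) = 0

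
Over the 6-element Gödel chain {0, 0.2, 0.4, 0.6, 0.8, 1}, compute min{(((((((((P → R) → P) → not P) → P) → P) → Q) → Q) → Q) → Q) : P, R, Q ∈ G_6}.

The minimum is attained at P = 0.2, R = 0, Q = 0.2:
  (P → R): 0.2 > 0, so result = 0
  ((P → R) → P): 0 ≤ 0.2, so result = 1
  not P: Gödel ¬ of 0.2 = 0 (operand ≠ 0)
  (((P → R) → P) → not P): 1 > 0, so result = 0
  ((((P → R) → P) → not P) → P): 0 ≤ 0.2, so result = 1
  (((((P → R) → P) → not P) → P) → P): 1 > 0.2, so result = 0.2
  ((((((P → R) → P) → not P) → P) → P) → Q): 0.2 ≤ 0.2, so result = 1
  (((((((P → R) → P) → not P) → P) → P) → Q) → Q): 1 > 0.2, so result = 0.2
  ((((((((P → R) → P) → not P) → P) → P) → Q) → Q) → Q): 0.2 ≤ 0.2, so result = 1
  (((((((((P → R) → P) → not P) → P) → P) → Q) → Q) → Q) → Q): 1 > 0.2, so result = 0.2
Checking all 216 assignments confirms none give a value below 0.20.

0.20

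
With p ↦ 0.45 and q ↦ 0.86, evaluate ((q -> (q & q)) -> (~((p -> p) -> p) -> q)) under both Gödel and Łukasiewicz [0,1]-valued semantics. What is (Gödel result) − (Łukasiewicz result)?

0.00

Gödel evaluation:
  (q & q) = min(0.86, 0.86) = 0.86
  (q -> (q & q)): 0.86 ≤ 0.86, so result = 1
  (p -> p): 0.45 ≤ 0.45, so result = 1
  ((p -> p) -> p): 1 > 0.45, so result = 0.45
  ~((p -> p) -> p): Gödel ¬ of 0.45 = 0 (operand ≠ 0)
  (~((p -> p) -> p) -> q): 0 ≤ 0.86, so result = 1
  ((q -> (q & q)) -> (~((p -> p) -> p) -> q)): 1 ≤ 1, so result = 1
  Gödel value = 1
Łukasiewicz evaluation:
  (q & q) = min(0.86, 0.86) = 0.86
  (q -> (q & q)): min(1, 1 − 0.86 + 0.86) = 1
  (p -> p): min(1, 1 − 0.45 + 0.45) = 1
  ((p -> p) -> p): min(1, 1 − 1 + 0.45) = 0.45
  ~((p -> p) -> p): Łukasiewicz ¬ gives 1 − 0.45 = 0.55
  (~((p -> p) -> p) -> q): min(1, 1 − 0.55 + 0.86) = 1
  ((q -> (q & q)) -> (~((p -> p) -> p) -> q)): min(1, 1 − 1 + 1) = 1
  Łukasiewicz value = 1
Difference: 1 − 1 = 0.00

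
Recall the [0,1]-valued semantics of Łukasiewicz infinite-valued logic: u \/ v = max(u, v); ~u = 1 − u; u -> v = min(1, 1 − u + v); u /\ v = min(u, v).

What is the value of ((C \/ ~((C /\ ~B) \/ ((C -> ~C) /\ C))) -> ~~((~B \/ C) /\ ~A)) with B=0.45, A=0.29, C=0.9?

~B: Łukasiewicz ¬ gives 1 − 0.45 = 0.55
(C /\ ~B) = min(0.9, 0.55) = 0.55
~C: Łukasiewicz ¬ gives 1 − 0.9 = 0.1
(C -> ~C): min(1, 1 − 0.9 + 0.1) = 0.2
((C -> ~C) /\ C) = min(0.2, 0.9) = 0.2
((C /\ ~B) \/ ((C -> ~C) /\ C)) = max(0.55, 0.2) = 0.55
~((C /\ ~B) \/ ((C -> ~C) /\ C)): Łukasiewicz ¬ gives 1 − 0.55 = 0.45
(C \/ ~((C /\ ~B) \/ ((C -> ~C) /\ C))) = max(0.9, 0.45) = 0.9
~B: Łukasiewicz ¬ gives 1 − 0.45 = 0.55
(~B \/ C) = max(0.55, 0.9) = 0.9
~A: Łukasiewicz ¬ gives 1 − 0.29 = 0.71
((~B \/ C) /\ ~A) = min(0.9, 0.71) = 0.71
~((~B \/ C) /\ ~A): Łukasiewicz ¬ gives 1 − 0.71 = 0.29
~~((~B \/ C) /\ ~A): Łukasiewicz ¬ gives 1 − 0.29 = 0.71
((C \/ ~((C /\ ~B) \/ ((C -> ~C) /\ C))) -> ~~((~B \/ C) /\ ~A)): min(1, 1 − 0.9 + 0.71) = 0.81

0.81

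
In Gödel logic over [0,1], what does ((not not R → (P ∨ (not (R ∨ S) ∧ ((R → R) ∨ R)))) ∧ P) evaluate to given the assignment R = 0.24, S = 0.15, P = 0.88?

0.88

not R: Gödel ¬ of 0.24 = 0 (operand ≠ 0)
not not R: Gödel ¬ of 0 = 1 (operand is 0)
(R ∨ S) = max(0.24, 0.15) = 0.24
not (R ∨ S): Gödel ¬ of 0.24 = 0 (operand ≠ 0)
(R → R): 0.24 ≤ 0.24, so result = 1
((R → R) ∨ R) = max(1, 0.24) = 1
(not (R ∨ S) ∧ ((R → R) ∨ R)) = min(0, 1) = 0
(P ∨ (not (R ∨ S) ∧ ((R → R) ∨ R))) = max(0.88, 0) = 0.88
(not not R → (P ∨ (not (R ∨ S) ∧ ((R → R) ∨ R)))): 1 > 0.88, so result = 0.88
((not not R → (P ∨ (not (R ∨ S) ∧ ((R → R) ∨ R)))) ∧ P) = min(0.88, 0.88) = 0.88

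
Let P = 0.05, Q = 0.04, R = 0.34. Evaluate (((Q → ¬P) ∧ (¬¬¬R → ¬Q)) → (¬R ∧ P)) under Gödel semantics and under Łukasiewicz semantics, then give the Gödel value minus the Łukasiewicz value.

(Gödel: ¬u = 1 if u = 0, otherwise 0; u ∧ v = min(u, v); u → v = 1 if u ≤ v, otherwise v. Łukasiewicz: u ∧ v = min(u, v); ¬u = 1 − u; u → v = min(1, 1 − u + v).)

0.95

Gödel evaluation:
  ¬P: Gödel ¬ of 0.05 = 0 (operand ≠ 0)
  (Q → ¬P): 0.04 > 0, so result = 0
  ¬R: Gödel ¬ of 0.34 = 0 (operand ≠ 0)
  ¬¬R: Gödel ¬ of 0 = 1 (operand is 0)
  ¬¬¬R: Gödel ¬ of 1 = 0 (operand ≠ 0)
  ¬Q: Gödel ¬ of 0.04 = 0 (operand ≠ 0)
  (¬¬¬R → ¬Q): 0 ≤ 0, so result = 1
  ((Q → ¬P) ∧ (¬¬¬R → ¬Q)) = min(0, 1) = 0
  ¬R: Gödel ¬ of 0.34 = 0 (operand ≠ 0)
  (¬R ∧ P) = min(0, 0.05) = 0
  (((Q → ¬P) ∧ (¬¬¬R → ¬Q)) → (¬R ∧ P)): 0 ≤ 0, so result = 1
  Gödel value = 1
Łukasiewicz evaluation:
  ¬P: Łukasiewicz ¬ gives 1 − 0.05 = 0.95
  (Q → ¬P): min(1, 1 − 0.04 + 0.95) = 1
  ¬R: Łukasiewicz ¬ gives 1 − 0.34 = 0.66
  ¬¬R: Łukasiewicz ¬ gives 1 − 0.66 = 0.34
  ¬¬¬R: Łukasiewicz ¬ gives 1 − 0.34 = 0.66
  ¬Q: Łukasiewicz ¬ gives 1 − 0.04 = 0.96
  (¬¬¬R → ¬Q): min(1, 1 − 0.66 + 0.96) = 1
  ((Q → ¬P) ∧ (¬¬¬R → ¬Q)) = min(1, 1) = 1
  ¬R: Łukasiewicz ¬ gives 1 − 0.34 = 0.66
  (¬R ∧ P) = min(0.66, 0.05) = 0.05
  (((Q → ¬P) ∧ (¬¬¬R → ¬Q)) → (¬R ∧ P)): min(1, 1 − 1 + 0.05) = 0.05
  Łukasiewicz value = 0.05
Difference: 1 − 0.05 = 0.95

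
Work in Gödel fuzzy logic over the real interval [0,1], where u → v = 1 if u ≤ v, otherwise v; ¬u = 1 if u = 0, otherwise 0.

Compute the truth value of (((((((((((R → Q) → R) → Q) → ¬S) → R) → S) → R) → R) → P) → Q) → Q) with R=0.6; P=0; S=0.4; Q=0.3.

0.30

(R → Q): 0.6 > 0.3, so result = 0.3
((R → Q) → R): 0.3 ≤ 0.6, so result = 1
(((R → Q) → R) → Q): 1 > 0.3, so result = 0.3
¬S: Gödel ¬ of 0.4 = 0 (operand ≠ 0)
((((R → Q) → R) → Q) → ¬S): 0.3 > 0, so result = 0
(((((R → Q) → R) → Q) → ¬S) → R): 0 ≤ 0.6, so result = 1
((((((R → Q) → R) → Q) → ¬S) → R) → S): 1 > 0.4, so result = 0.4
(((((((R → Q) → R) → Q) → ¬S) → R) → S) → R): 0.4 ≤ 0.6, so result = 1
((((((((R → Q) → R) → Q) → ¬S) → R) → S) → R) → R): 1 > 0.6, so result = 0.6
(((((((((R → Q) → R) → Q) → ¬S) → R) → S) → R) → R) → P): 0.6 > 0, so result = 0
((((((((((R → Q) → R) → Q) → ¬S) → R) → S) → R) → R) → P) → Q): 0 ≤ 0.3, so result = 1
(((((((((((R → Q) → R) → Q) → ¬S) → R) → S) → R) → R) → P) → Q) → Q): 1 > 0.3, so result = 0.3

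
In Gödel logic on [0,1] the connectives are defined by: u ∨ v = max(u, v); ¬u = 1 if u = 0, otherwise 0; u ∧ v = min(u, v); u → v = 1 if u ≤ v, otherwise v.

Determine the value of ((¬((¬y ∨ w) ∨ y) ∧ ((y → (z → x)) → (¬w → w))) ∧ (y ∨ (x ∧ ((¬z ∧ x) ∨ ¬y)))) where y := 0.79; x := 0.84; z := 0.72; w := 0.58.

0.00

¬y: Gödel ¬ of 0.79 = 0 (operand ≠ 0)
(¬y ∨ w) = max(0, 0.58) = 0.58
((¬y ∨ w) ∨ y) = max(0.58, 0.79) = 0.79
¬((¬y ∨ w) ∨ y): Gödel ¬ of 0.79 = 0 (operand ≠ 0)
(z → x): 0.72 ≤ 0.84, so result = 1
(y → (z → x)): 0.79 ≤ 1, so result = 1
¬w: Gödel ¬ of 0.58 = 0 (operand ≠ 0)
(¬w → w): 0 ≤ 0.58, so result = 1
((y → (z → x)) → (¬w → w)): 1 ≤ 1, so result = 1
(¬((¬y ∨ w) ∨ y) ∧ ((y → (z → x)) → (¬w → w))) = min(0, 1) = 0
¬z: Gödel ¬ of 0.72 = 0 (operand ≠ 0)
(¬z ∧ x) = min(0, 0.84) = 0
¬y: Gödel ¬ of 0.79 = 0 (operand ≠ 0)
((¬z ∧ x) ∨ ¬y) = max(0, 0) = 0
(x ∧ ((¬z ∧ x) ∨ ¬y)) = min(0.84, 0) = 0
(y ∨ (x ∧ ((¬z ∧ x) ∨ ¬y))) = max(0.79, 0) = 0.79
((¬((¬y ∨ w) ∨ y) ∧ ((y → (z → x)) → (¬w → w))) ∧ (y ∨ (x ∧ ((¬z ∧ x) ∨ ¬y)))) = min(0, 0.79) = 0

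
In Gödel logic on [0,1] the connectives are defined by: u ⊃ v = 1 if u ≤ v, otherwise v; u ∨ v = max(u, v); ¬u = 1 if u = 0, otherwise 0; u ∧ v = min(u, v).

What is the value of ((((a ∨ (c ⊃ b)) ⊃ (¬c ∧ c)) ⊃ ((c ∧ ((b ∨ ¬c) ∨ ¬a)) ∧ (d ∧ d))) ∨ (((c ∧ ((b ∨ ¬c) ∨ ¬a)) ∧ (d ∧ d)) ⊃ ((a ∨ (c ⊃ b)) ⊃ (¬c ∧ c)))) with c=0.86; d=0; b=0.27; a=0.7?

1.00

(c ⊃ b): 0.86 > 0.27, so result = 0.27
(a ∨ (c ⊃ b)) = max(0.7, 0.27) = 0.7
¬c: Gödel ¬ of 0.86 = 0 (operand ≠ 0)
(¬c ∧ c) = min(0, 0.86) = 0
((a ∨ (c ⊃ b)) ⊃ (¬c ∧ c)): 0.7 > 0, so result = 0
¬c: Gödel ¬ of 0.86 = 0 (operand ≠ 0)
(b ∨ ¬c) = max(0.27, 0) = 0.27
¬a: Gödel ¬ of 0.7 = 0 (operand ≠ 0)
((b ∨ ¬c) ∨ ¬a) = max(0.27, 0) = 0.27
(c ∧ ((b ∨ ¬c) ∨ ¬a)) = min(0.86, 0.27) = 0.27
(d ∧ d) = min(0, 0) = 0
((c ∧ ((b ∨ ¬c) ∨ ¬a)) ∧ (d ∧ d)) = min(0.27, 0) = 0
(((a ∨ (c ⊃ b)) ⊃ (¬c ∧ c)) ⊃ ((c ∧ ((b ∨ ¬c) ∨ ¬a)) ∧ (d ∧ d))): 0 ≤ 0, so result = 1
¬c: Gödel ¬ of 0.86 = 0 (operand ≠ 0)
(b ∨ ¬c) = max(0.27, 0) = 0.27
¬a: Gödel ¬ of 0.7 = 0 (operand ≠ 0)
((b ∨ ¬c) ∨ ¬a) = max(0.27, 0) = 0.27
(c ∧ ((b ∨ ¬c) ∨ ¬a)) = min(0.86, 0.27) = 0.27
(d ∧ d) = min(0, 0) = 0
((c ∧ ((b ∨ ¬c) ∨ ¬a)) ∧ (d ∧ d)) = min(0.27, 0) = 0
(c ⊃ b): 0.86 > 0.27, so result = 0.27
(a ∨ (c ⊃ b)) = max(0.7, 0.27) = 0.7
¬c: Gödel ¬ of 0.86 = 0 (operand ≠ 0)
(¬c ∧ c) = min(0, 0.86) = 0
((a ∨ (c ⊃ b)) ⊃ (¬c ∧ c)): 0.7 > 0, so result = 0
(((c ∧ ((b ∨ ¬c) ∨ ¬a)) ∧ (d ∧ d)) ⊃ ((a ∨ (c ⊃ b)) ⊃ (¬c ∧ c))): 0 ≤ 0, so result = 1
((((a ∨ (c ⊃ b)) ⊃ (¬c ∧ c)) ⊃ ((c ∧ ((b ∨ ¬c) ∨ ¬a)) ∧ (d ∧ d))) ∨ (((c ∧ ((b ∨ ¬c) ∨ ¬a)) ∧ (d ∧ d)) ⊃ ((a ∨ (c ⊃ b)) ⊃ (¬c ∧ c)))) = max(1, 1) = 1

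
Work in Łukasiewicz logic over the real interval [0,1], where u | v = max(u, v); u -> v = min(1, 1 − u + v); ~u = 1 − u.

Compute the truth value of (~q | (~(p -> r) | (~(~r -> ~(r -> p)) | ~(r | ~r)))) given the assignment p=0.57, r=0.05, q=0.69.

0.95

~q: Łukasiewicz ¬ gives 1 − 0.69 = 0.31
(p -> r): min(1, 1 − 0.57 + 0.05) = 0.48
~(p -> r): Łukasiewicz ¬ gives 1 − 0.48 = 0.52
~r: Łukasiewicz ¬ gives 1 − 0.05 = 0.95
(r -> p): min(1, 1 − 0.05 + 0.57) = 1
~(r -> p): Łukasiewicz ¬ gives 1 − 1 = 0
(~r -> ~(r -> p)): min(1, 1 − 0.95 + 0) = 0.05
~(~r -> ~(r -> p)): Łukasiewicz ¬ gives 1 − 0.05 = 0.95
~r: Łukasiewicz ¬ gives 1 − 0.05 = 0.95
(r | ~r) = max(0.05, 0.95) = 0.95
~(r | ~r): Łukasiewicz ¬ gives 1 − 0.95 = 0.05
(~(~r -> ~(r -> p)) | ~(r | ~r)) = max(0.95, 0.05) = 0.95
(~(p -> r) | (~(~r -> ~(r -> p)) | ~(r | ~r))) = max(0.52, 0.95) = 0.95
(~q | (~(p -> r) | (~(~r -> ~(r -> p)) | ~(r | ~r)))) = max(0.31, 0.95) = 0.95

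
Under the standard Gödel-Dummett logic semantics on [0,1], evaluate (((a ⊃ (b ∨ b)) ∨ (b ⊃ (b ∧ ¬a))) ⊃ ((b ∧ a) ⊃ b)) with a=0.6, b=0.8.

(b ∨ b) = max(0.8, 0.8) = 0.8
(a ⊃ (b ∨ b)): 0.6 ≤ 0.8, so result = 1
¬a: Gödel ¬ of 0.6 = 0 (operand ≠ 0)
(b ∧ ¬a) = min(0.8, 0) = 0
(b ⊃ (b ∧ ¬a)): 0.8 > 0, so result = 0
((a ⊃ (b ∨ b)) ∨ (b ⊃ (b ∧ ¬a))) = max(1, 0) = 1
(b ∧ a) = min(0.8, 0.6) = 0.6
((b ∧ a) ⊃ b): 0.6 ≤ 0.8, so result = 1
(((a ⊃ (b ∨ b)) ∨ (b ⊃ (b ∧ ¬a))) ⊃ ((b ∧ a) ⊃ b)): 1 ≤ 1, so result = 1

1.00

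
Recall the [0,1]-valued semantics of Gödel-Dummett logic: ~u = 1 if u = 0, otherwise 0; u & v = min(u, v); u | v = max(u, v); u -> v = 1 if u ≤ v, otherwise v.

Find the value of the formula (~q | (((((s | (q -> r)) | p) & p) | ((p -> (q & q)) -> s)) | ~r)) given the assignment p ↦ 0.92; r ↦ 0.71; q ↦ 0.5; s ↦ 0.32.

0.92

~q: Gödel ¬ of 0.5 = 0 (operand ≠ 0)
(q -> r): 0.5 ≤ 0.71, so result = 1
(s | (q -> r)) = max(0.32, 1) = 1
((s | (q -> r)) | p) = max(1, 0.92) = 1
(((s | (q -> r)) | p) & p) = min(1, 0.92) = 0.92
(q & q) = min(0.5, 0.5) = 0.5
(p -> (q & q)): 0.92 > 0.5, so result = 0.5
((p -> (q & q)) -> s): 0.5 > 0.32, so result = 0.32
((((s | (q -> r)) | p) & p) | ((p -> (q & q)) -> s)) = max(0.92, 0.32) = 0.92
~r: Gödel ¬ of 0.71 = 0 (operand ≠ 0)
(((((s | (q -> r)) | p) & p) | ((p -> (q & q)) -> s)) | ~r) = max(0.92, 0) = 0.92
(~q | (((((s | (q -> r)) | p) & p) | ((p -> (q & q)) -> s)) | ~r)) = max(0, 0.92) = 0.92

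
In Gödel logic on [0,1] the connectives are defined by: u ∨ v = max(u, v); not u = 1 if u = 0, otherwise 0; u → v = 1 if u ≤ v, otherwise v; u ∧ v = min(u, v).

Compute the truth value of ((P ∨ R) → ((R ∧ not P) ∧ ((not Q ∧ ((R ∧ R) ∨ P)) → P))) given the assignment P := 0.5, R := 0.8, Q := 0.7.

(P ∨ R) = max(0.5, 0.8) = 0.8
not P: Gödel ¬ of 0.5 = 0 (operand ≠ 0)
(R ∧ not P) = min(0.8, 0) = 0
not Q: Gödel ¬ of 0.7 = 0 (operand ≠ 0)
(R ∧ R) = min(0.8, 0.8) = 0.8
((R ∧ R) ∨ P) = max(0.8, 0.5) = 0.8
(not Q ∧ ((R ∧ R) ∨ P)) = min(0, 0.8) = 0
((not Q ∧ ((R ∧ R) ∨ P)) → P): 0 ≤ 0.5, so result = 1
((R ∧ not P) ∧ ((not Q ∧ ((R ∧ R) ∨ P)) → P)) = min(0, 1) = 0
((P ∨ R) → ((R ∧ not P) ∧ ((not Q ∧ ((R ∧ R) ∨ P)) → P))): 0.8 > 0, so result = 0

0.00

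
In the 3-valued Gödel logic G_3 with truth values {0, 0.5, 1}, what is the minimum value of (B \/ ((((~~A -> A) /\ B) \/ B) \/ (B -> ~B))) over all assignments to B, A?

0.50

The minimum is attained at B = 0.5, A = 0:
  ~A: Gödel ¬ of 0 = 1 (operand is 0)
  ~~A: Gödel ¬ of 1 = 0 (operand ≠ 0)
  (~~A -> A): 0 ≤ 0, so result = 1
  ((~~A -> A) /\ B) = min(1, 0.5) = 0.5
  (((~~A -> A) /\ B) \/ B) = max(0.5, 0.5) = 0.5
  ~B: Gödel ¬ of 0.5 = 0 (operand ≠ 0)
  (B -> ~B): 0.5 > 0, so result = 0
  ((((~~A -> A) /\ B) \/ B) \/ (B -> ~B)) = max(0.5, 0) = 0.5
  (B \/ ((((~~A -> A) /\ B) \/ B) \/ (B -> ~B))) = max(0.5, 0.5) = 0.5
Checking all 9 assignments confirms none give a value below 0.50.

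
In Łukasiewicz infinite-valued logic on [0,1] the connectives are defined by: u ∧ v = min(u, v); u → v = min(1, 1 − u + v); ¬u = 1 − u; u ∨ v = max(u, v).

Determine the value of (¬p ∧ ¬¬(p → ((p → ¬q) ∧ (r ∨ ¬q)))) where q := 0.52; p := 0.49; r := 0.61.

0.51

¬p: Łukasiewicz ¬ gives 1 − 0.49 = 0.51
¬q: Łukasiewicz ¬ gives 1 − 0.52 = 0.48
(p → ¬q): min(1, 1 − 0.49 + 0.48) = 0.99
¬q: Łukasiewicz ¬ gives 1 − 0.52 = 0.48
(r ∨ ¬q) = max(0.61, 0.48) = 0.61
((p → ¬q) ∧ (r ∨ ¬q)) = min(0.99, 0.61) = 0.61
(p → ((p → ¬q) ∧ (r ∨ ¬q))): min(1, 1 − 0.49 + 0.61) = 1
¬(p → ((p → ¬q) ∧ (r ∨ ¬q))): Łukasiewicz ¬ gives 1 − 1 = 0
¬¬(p → ((p → ¬q) ∧ (r ∨ ¬q))): Łukasiewicz ¬ gives 1 − 0 = 1
(¬p ∧ ¬¬(p → ((p → ¬q) ∧ (r ∨ ¬q)))) = min(0.51, 1) = 0.51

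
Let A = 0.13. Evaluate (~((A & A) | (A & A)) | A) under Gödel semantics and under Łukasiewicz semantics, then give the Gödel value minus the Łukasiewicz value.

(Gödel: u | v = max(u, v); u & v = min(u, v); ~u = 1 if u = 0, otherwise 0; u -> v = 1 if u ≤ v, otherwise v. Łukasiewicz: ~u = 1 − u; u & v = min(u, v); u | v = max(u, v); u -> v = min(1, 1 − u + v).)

-0.74

Gödel evaluation:
  (A & A) = min(0.13, 0.13) = 0.13
  (A & A) = min(0.13, 0.13) = 0.13
  ((A & A) | (A & A)) = max(0.13, 0.13) = 0.13
  ~((A & A) | (A & A)): Gödel ¬ of 0.13 = 0 (operand ≠ 0)
  (~((A & A) | (A & A)) | A) = max(0, 0.13) = 0.13
  Gödel value = 0.13
Łukasiewicz evaluation:
  (A & A) = min(0.13, 0.13) = 0.13
  (A & A) = min(0.13, 0.13) = 0.13
  ((A & A) | (A & A)) = max(0.13, 0.13) = 0.13
  ~((A & A) | (A & A)): Łukasiewicz ¬ gives 1 − 0.13 = 0.87
  (~((A & A) | (A & A)) | A) = max(0.87, 0.13) = 0.87
  Łukasiewicz value = 0.87
Difference: 0.13 − 0.87 = -0.74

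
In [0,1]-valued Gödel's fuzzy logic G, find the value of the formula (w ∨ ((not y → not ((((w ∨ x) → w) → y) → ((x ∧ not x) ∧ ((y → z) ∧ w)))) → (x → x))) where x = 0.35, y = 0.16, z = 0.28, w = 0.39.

not y: Gödel ¬ of 0.16 = 0 (operand ≠ 0)
(w ∨ x) = max(0.39, 0.35) = 0.39
((w ∨ x) → w): 0.39 ≤ 0.39, so result = 1
(((w ∨ x) → w) → y): 1 > 0.16, so result = 0.16
not x: Gödel ¬ of 0.35 = 0 (operand ≠ 0)
(x ∧ not x) = min(0.35, 0) = 0
(y → z): 0.16 ≤ 0.28, so result = 1
((y → z) ∧ w) = min(1, 0.39) = 0.39
((x ∧ not x) ∧ ((y → z) ∧ w)) = min(0, 0.39) = 0
((((w ∨ x) → w) → y) → ((x ∧ not x) ∧ ((y → z) ∧ w))): 0.16 > 0, so result = 0
not ((((w ∨ x) → w) → y) → ((x ∧ not x) ∧ ((y → z) ∧ w))): Gödel ¬ of 0 = 1 (operand is 0)
(not y → not ((((w ∨ x) → w) → y) → ((x ∧ not x) ∧ ((y → z) ∧ w)))): 0 ≤ 1, so result = 1
(x → x): 0.35 ≤ 0.35, so result = 1
((not y → not ((((w ∨ x) → w) → y) → ((x ∧ not x) ∧ ((y → z) ∧ w)))) → (x → x)): 1 ≤ 1, so result = 1
(w ∨ ((not y → not ((((w ∨ x) → w) → y) → ((x ∧ not x) ∧ ((y → z) ∧ w)))) → (x → x))) = max(0.39, 1) = 1

1.00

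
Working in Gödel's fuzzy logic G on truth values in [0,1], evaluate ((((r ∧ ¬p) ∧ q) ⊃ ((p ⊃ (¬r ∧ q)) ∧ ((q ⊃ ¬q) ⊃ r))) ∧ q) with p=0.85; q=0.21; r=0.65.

¬p: Gödel ¬ of 0.85 = 0 (operand ≠ 0)
(r ∧ ¬p) = min(0.65, 0) = 0
((r ∧ ¬p) ∧ q) = min(0, 0.21) = 0
¬r: Gödel ¬ of 0.65 = 0 (operand ≠ 0)
(¬r ∧ q) = min(0, 0.21) = 0
(p ⊃ (¬r ∧ q)): 0.85 > 0, so result = 0
¬q: Gödel ¬ of 0.21 = 0 (operand ≠ 0)
(q ⊃ ¬q): 0.21 > 0, so result = 0
((q ⊃ ¬q) ⊃ r): 0 ≤ 0.65, so result = 1
((p ⊃ (¬r ∧ q)) ∧ ((q ⊃ ¬q) ⊃ r)) = min(0, 1) = 0
(((r ∧ ¬p) ∧ q) ⊃ ((p ⊃ (¬r ∧ q)) ∧ ((q ⊃ ¬q) ⊃ r))): 0 ≤ 0, so result = 1
((((r ∧ ¬p) ∧ q) ⊃ ((p ⊃ (¬r ∧ q)) ∧ ((q ⊃ ¬q) ⊃ r))) ∧ q) = min(1, 0.21) = 0.21

0.21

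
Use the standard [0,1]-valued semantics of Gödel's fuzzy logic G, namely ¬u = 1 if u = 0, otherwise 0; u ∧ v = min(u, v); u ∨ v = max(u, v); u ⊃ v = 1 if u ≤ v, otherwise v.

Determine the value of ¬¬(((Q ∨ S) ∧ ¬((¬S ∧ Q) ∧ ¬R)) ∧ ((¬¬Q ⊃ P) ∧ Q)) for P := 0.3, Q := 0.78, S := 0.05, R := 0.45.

1.00

(Q ∨ S) = max(0.78, 0.05) = 0.78
¬S: Gödel ¬ of 0.05 = 0 (operand ≠ 0)
(¬S ∧ Q) = min(0, 0.78) = 0
¬R: Gödel ¬ of 0.45 = 0 (operand ≠ 0)
((¬S ∧ Q) ∧ ¬R) = min(0, 0) = 0
¬((¬S ∧ Q) ∧ ¬R): Gödel ¬ of 0 = 1 (operand is 0)
((Q ∨ S) ∧ ¬((¬S ∧ Q) ∧ ¬R)) = min(0.78, 1) = 0.78
¬Q: Gödel ¬ of 0.78 = 0 (operand ≠ 0)
¬¬Q: Gödel ¬ of 0 = 1 (operand is 0)
(¬¬Q ⊃ P): 1 > 0.3, so result = 0.3
((¬¬Q ⊃ P) ∧ Q) = min(0.3, 0.78) = 0.3
(((Q ∨ S) ∧ ¬((¬S ∧ Q) ∧ ¬R)) ∧ ((¬¬Q ⊃ P) ∧ Q)) = min(0.78, 0.3) = 0.3
¬(((Q ∨ S) ∧ ¬((¬S ∧ Q) ∧ ¬R)) ∧ ((¬¬Q ⊃ P) ∧ Q)): Gödel ¬ of 0.3 = 0 (operand ≠ 0)
¬¬(((Q ∨ S) ∧ ¬((¬S ∧ Q) ∧ ¬R)) ∧ ((¬¬Q ⊃ P) ∧ Q)): Gödel ¬ of 0 = 1 (operand is 0)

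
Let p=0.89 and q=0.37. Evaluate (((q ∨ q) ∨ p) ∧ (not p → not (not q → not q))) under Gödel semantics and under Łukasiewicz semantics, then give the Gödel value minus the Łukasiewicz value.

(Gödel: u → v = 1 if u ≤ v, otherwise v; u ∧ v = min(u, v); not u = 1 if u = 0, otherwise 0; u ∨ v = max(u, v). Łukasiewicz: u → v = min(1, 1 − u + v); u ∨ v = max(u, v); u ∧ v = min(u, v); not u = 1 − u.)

Gödel evaluation:
  (q ∨ q) = max(0.37, 0.37) = 0.37
  ((q ∨ q) ∨ p) = max(0.37, 0.89) = 0.89
  not p: Gödel ¬ of 0.89 = 0 (operand ≠ 0)
  not q: Gödel ¬ of 0.37 = 0 (operand ≠ 0)
  not q: Gödel ¬ of 0.37 = 0 (operand ≠ 0)
  (not q → not q): 0 ≤ 0, so result = 1
  not (not q → not q): Gödel ¬ of 1 = 0 (operand ≠ 0)
  (not p → not (not q → not q)): 0 ≤ 0, so result = 1
  (((q ∨ q) ∨ p) ∧ (not p → not (not q → not q))) = min(0.89, 1) = 0.89
  Gödel value = 0.89
Łukasiewicz evaluation:
  (q ∨ q) = max(0.37, 0.37) = 0.37
  ((q ∨ q) ∨ p) = max(0.37, 0.89) = 0.89
  not p: Łukasiewicz ¬ gives 1 − 0.89 = 0.11
  not q: Łukasiewicz ¬ gives 1 − 0.37 = 0.63
  not q: Łukasiewicz ¬ gives 1 − 0.37 = 0.63
  (not q → not q): min(1, 1 − 0.63 + 0.63) = 1
  not (not q → not q): Łukasiewicz ¬ gives 1 − 1 = 0
  (not p → not (not q → not q)): min(1, 1 − 0.11 + 0) = 0.89
  (((q ∨ q) ∨ p) ∧ (not p → not (not q → not q))) = min(0.89, 0.89) = 0.89
  Łukasiewicz value = 0.89
Difference: 0.89 − 0.89 = 0.00

0.00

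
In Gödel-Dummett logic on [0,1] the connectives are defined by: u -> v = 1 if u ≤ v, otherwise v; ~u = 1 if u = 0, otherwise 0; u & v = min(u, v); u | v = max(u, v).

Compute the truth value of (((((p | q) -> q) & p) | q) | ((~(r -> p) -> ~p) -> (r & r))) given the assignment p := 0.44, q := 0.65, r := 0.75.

0.75

(p | q) = max(0.44, 0.65) = 0.65
((p | q) -> q): 0.65 ≤ 0.65, so result = 1
(((p | q) -> q) & p) = min(1, 0.44) = 0.44
((((p | q) -> q) & p) | q) = max(0.44, 0.65) = 0.65
(r -> p): 0.75 > 0.44, so result = 0.44
~(r -> p): Gödel ¬ of 0.44 = 0 (operand ≠ 0)
~p: Gödel ¬ of 0.44 = 0 (operand ≠ 0)
(~(r -> p) -> ~p): 0 ≤ 0, so result = 1
(r & r) = min(0.75, 0.75) = 0.75
((~(r -> p) -> ~p) -> (r & r)): 1 > 0.75, so result = 0.75
(((((p | q) -> q) & p) | q) | ((~(r -> p) -> ~p) -> (r & r))) = max(0.65, 0.75) = 0.75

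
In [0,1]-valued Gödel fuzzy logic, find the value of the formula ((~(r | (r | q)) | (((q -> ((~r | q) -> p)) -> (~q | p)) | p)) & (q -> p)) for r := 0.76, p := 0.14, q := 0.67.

0.14

(r | q) = max(0.76, 0.67) = 0.76
(r | (r | q)) = max(0.76, 0.76) = 0.76
~(r | (r | q)): Gödel ¬ of 0.76 = 0 (operand ≠ 0)
~r: Gödel ¬ of 0.76 = 0 (operand ≠ 0)
(~r | q) = max(0, 0.67) = 0.67
((~r | q) -> p): 0.67 > 0.14, so result = 0.14
(q -> ((~r | q) -> p)): 0.67 > 0.14, so result = 0.14
~q: Gödel ¬ of 0.67 = 0 (operand ≠ 0)
(~q | p) = max(0, 0.14) = 0.14
((q -> ((~r | q) -> p)) -> (~q | p)): 0.14 ≤ 0.14, so result = 1
(((q -> ((~r | q) -> p)) -> (~q | p)) | p) = max(1, 0.14) = 1
(~(r | (r | q)) | (((q -> ((~r | q) -> p)) -> (~q | p)) | p)) = max(0, 1) = 1
(q -> p): 0.67 > 0.14, so result = 0.14
((~(r | (r | q)) | (((q -> ((~r | q) -> p)) -> (~q | p)) | p)) & (q -> p)) = min(1, 0.14) = 0.14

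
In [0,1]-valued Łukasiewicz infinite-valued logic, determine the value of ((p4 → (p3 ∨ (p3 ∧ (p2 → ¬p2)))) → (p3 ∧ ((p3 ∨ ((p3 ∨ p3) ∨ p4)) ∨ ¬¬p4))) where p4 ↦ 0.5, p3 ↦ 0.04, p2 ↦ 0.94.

¬p2: Łukasiewicz ¬ gives 1 − 0.94 = 0.06
(p2 → ¬p2): min(1, 1 − 0.94 + 0.06) = 0.12
(p3 ∧ (p2 → ¬p2)) = min(0.04, 0.12) = 0.04
(p3 ∨ (p3 ∧ (p2 → ¬p2))) = max(0.04, 0.04) = 0.04
(p4 → (p3 ∨ (p3 ∧ (p2 → ¬p2)))): min(1, 1 − 0.5 + 0.04) = 0.54
(p3 ∨ p3) = max(0.04, 0.04) = 0.04
((p3 ∨ p3) ∨ p4) = max(0.04, 0.5) = 0.5
(p3 ∨ ((p3 ∨ p3) ∨ p4)) = max(0.04, 0.5) = 0.5
¬p4: Łukasiewicz ¬ gives 1 − 0.5 = 0.5
¬¬p4: Łukasiewicz ¬ gives 1 − 0.5 = 0.5
((p3 ∨ ((p3 ∨ p3) ∨ p4)) ∨ ¬¬p4) = max(0.5, 0.5) = 0.5
(p3 ∧ ((p3 ∨ ((p3 ∨ p3) ∨ p4)) ∨ ¬¬p4)) = min(0.04, 0.5) = 0.04
((p4 → (p3 ∨ (p3 ∧ (p2 → ¬p2)))) → (p3 ∧ ((p3 ∨ ((p3 ∨ p3) ∨ p4)) ∨ ¬¬p4))): min(1, 1 − 0.54 + 0.04) = 0.5

0.50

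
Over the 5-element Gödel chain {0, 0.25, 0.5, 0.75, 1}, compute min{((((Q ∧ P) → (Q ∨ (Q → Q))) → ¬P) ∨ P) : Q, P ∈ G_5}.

0.25

The minimum is attained at Q = 0, P = 0.25:
  (Q ∧ P) = min(0, 0.25) = 0
  (Q → Q): 0 ≤ 0, so result = 1
  (Q ∨ (Q → Q)) = max(0, 1) = 1
  ((Q ∧ P) → (Q ∨ (Q → Q))): 0 ≤ 1, so result = 1
  ¬P: Gödel ¬ of 0.25 = 0 (operand ≠ 0)
  (((Q ∧ P) → (Q ∨ (Q → Q))) → ¬P): 1 > 0, so result = 0
  ((((Q ∧ P) → (Q ∨ (Q → Q))) → ¬P) ∨ P) = max(0, 0.25) = 0.25
Checking all 25 assignments confirms none give a value below 0.25.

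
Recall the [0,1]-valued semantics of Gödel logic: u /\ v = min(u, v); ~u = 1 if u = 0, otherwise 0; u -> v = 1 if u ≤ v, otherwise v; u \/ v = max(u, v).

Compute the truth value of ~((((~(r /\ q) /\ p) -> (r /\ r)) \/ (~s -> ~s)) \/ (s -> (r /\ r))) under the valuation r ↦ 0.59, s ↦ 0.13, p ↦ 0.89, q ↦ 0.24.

0.00

(r /\ q) = min(0.59, 0.24) = 0.24
~(r /\ q): Gödel ¬ of 0.24 = 0 (operand ≠ 0)
(~(r /\ q) /\ p) = min(0, 0.89) = 0
(r /\ r) = min(0.59, 0.59) = 0.59
((~(r /\ q) /\ p) -> (r /\ r)): 0 ≤ 0.59, so result = 1
~s: Gödel ¬ of 0.13 = 0 (operand ≠ 0)
~s: Gödel ¬ of 0.13 = 0 (operand ≠ 0)
(~s -> ~s): 0 ≤ 0, so result = 1
(((~(r /\ q) /\ p) -> (r /\ r)) \/ (~s -> ~s)) = max(1, 1) = 1
(r /\ r) = min(0.59, 0.59) = 0.59
(s -> (r /\ r)): 0.13 ≤ 0.59, so result = 1
((((~(r /\ q) /\ p) -> (r /\ r)) \/ (~s -> ~s)) \/ (s -> (r /\ r))) = max(1, 1) = 1
~((((~(r /\ q) /\ p) -> (r /\ r)) \/ (~s -> ~s)) \/ (s -> (r /\ r))): Gödel ¬ of 1 = 0 (operand ≠ 0)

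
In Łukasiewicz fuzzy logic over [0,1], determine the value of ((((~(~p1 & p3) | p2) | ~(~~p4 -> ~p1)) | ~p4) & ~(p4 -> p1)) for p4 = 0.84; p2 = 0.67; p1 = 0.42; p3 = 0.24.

~p1: Łukasiewicz ¬ gives 1 − 0.42 = 0.58
(~p1 & p3) = min(0.58, 0.24) = 0.24
~(~p1 & p3): Łukasiewicz ¬ gives 1 − 0.24 = 0.76
(~(~p1 & p3) | p2) = max(0.76, 0.67) = 0.76
~p4: Łukasiewicz ¬ gives 1 − 0.84 = 0.16
~~p4: Łukasiewicz ¬ gives 1 − 0.16 = 0.84
~p1: Łukasiewicz ¬ gives 1 − 0.42 = 0.58
(~~p4 -> ~p1): min(1, 1 − 0.84 + 0.58) = 0.74
~(~~p4 -> ~p1): Łukasiewicz ¬ gives 1 − 0.74 = 0.26
((~(~p1 & p3) | p2) | ~(~~p4 -> ~p1)) = max(0.76, 0.26) = 0.76
~p4: Łukasiewicz ¬ gives 1 − 0.84 = 0.16
(((~(~p1 & p3) | p2) | ~(~~p4 -> ~p1)) | ~p4) = max(0.76, 0.16) = 0.76
(p4 -> p1): min(1, 1 − 0.84 + 0.42) = 0.58
~(p4 -> p1): Łukasiewicz ¬ gives 1 − 0.58 = 0.42
((((~(~p1 & p3) | p2) | ~(~~p4 -> ~p1)) | ~p4) & ~(p4 -> p1)) = min(0.76, 0.42) = 0.42

0.42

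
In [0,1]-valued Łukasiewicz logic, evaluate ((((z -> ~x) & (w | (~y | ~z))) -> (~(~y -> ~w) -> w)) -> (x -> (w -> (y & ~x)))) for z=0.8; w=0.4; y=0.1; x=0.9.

0.80

~x: Łukasiewicz ¬ gives 1 − 0.9 = 0.1
(z -> ~x): min(1, 1 − 0.8 + 0.1) = 0.3
~y: Łukasiewicz ¬ gives 1 − 0.1 = 0.9
~z: Łukasiewicz ¬ gives 1 − 0.8 = 0.2
(~y | ~z) = max(0.9, 0.2) = 0.9
(w | (~y | ~z)) = max(0.4, 0.9) = 0.9
((z -> ~x) & (w | (~y | ~z))) = min(0.3, 0.9) = 0.3
~y: Łukasiewicz ¬ gives 1 − 0.1 = 0.9
~w: Łukasiewicz ¬ gives 1 − 0.4 = 0.6
(~y -> ~w): min(1, 1 − 0.9 + 0.6) = 0.7
~(~y -> ~w): Łukasiewicz ¬ gives 1 − 0.7 = 0.3
(~(~y -> ~w) -> w): min(1, 1 − 0.3 + 0.4) = 1
(((z -> ~x) & (w | (~y | ~z))) -> (~(~y -> ~w) -> w)): min(1, 1 − 0.3 + 1) = 1
~x: Łukasiewicz ¬ gives 1 − 0.9 = 0.1
(y & ~x) = min(0.1, 0.1) = 0.1
(w -> (y & ~x)): min(1, 1 − 0.4 + 0.1) = 0.7
(x -> (w -> (y & ~x))): min(1, 1 − 0.9 + 0.7) = 0.8
((((z -> ~x) & (w | (~y | ~z))) -> (~(~y -> ~w) -> w)) -> (x -> (w -> (y & ~x)))): min(1, 1 − 1 + 0.8) = 0.8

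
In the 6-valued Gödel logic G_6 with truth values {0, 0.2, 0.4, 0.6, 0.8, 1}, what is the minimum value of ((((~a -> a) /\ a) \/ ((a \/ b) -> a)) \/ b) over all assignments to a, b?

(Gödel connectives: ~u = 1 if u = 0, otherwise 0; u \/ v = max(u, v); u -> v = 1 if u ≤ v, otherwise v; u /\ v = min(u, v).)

0.20

The minimum is attained at a = 0, b = 0.2:
  ~a: Gödel ¬ of 0 = 1 (operand is 0)
  (~a -> a): 1 > 0, so result = 0
  ((~a -> a) /\ a) = min(0, 0) = 0
  (a \/ b) = max(0, 0.2) = 0.2
  ((a \/ b) -> a): 0.2 > 0, so result = 0
  (((~a -> a) /\ a) \/ ((a \/ b) -> a)) = max(0, 0) = 0
  ((((~a -> a) /\ a) \/ ((a \/ b) -> a)) \/ b) = max(0, 0.2) = 0.2
Checking all 36 assignments confirms none give a value below 0.20.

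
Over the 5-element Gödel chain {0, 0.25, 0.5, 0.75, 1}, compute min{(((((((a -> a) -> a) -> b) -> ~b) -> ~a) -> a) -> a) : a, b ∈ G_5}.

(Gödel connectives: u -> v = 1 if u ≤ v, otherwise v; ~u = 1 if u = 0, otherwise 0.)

The minimum is attained at a = 0.25, b = 0:
  (a -> a): 0.25 ≤ 0.25, so result = 1
  ((a -> a) -> a): 1 > 0.25, so result = 0.25
  (((a -> a) -> a) -> b): 0.25 > 0, so result = 0
  ~b: Gödel ¬ of 0 = 1 (operand is 0)
  ((((a -> a) -> a) -> b) -> ~b): 0 ≤ 1, so result = 1
  ~a: Gödel ¬ of 0.25 = 0 (operand ≠ 0)
  (((((a -> a) -> a) -> b) -> ~b) -> ~a): 1 > 0, so result = 0
  ((((((a -> a) -> a) -> b) -> ~b) -> ~a) -> a): 0 ≤ 0.25, so result = 1
  (((((((a -> a) -> a) -> b) -> ~b) -> ~a) -> a) -> a): 1 > 0.25, so result = 0.25
Checking all 25 assignments confirms none give a value below 0.25.

0.25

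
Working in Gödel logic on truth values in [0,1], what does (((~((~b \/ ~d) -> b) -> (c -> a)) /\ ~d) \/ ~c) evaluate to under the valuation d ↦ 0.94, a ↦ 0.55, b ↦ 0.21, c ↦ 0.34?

0.00

~b: Gödel ¬ of 0.21 = 0 (operand ≠ 0)
~d: Gödel ¬ of 0.94 = 0 (operand ≠ 0)
(~b \/ ~d) = max(0, 0) = 0
((~b \/ ~d) -> b): 0 ≤ 0.21, so result = 1
~((~b \/ ~d) -> b): Gödel ¬ of 1 = 0 (operand ≠ 0)
(c -> a): 0.34 ≤ 0.55, so result = 1
(~((~b \/ ~d) -> b) -> (c -> a)): 0 ≤ 1, so result = 1
~d: Gödel ¬ of 0.94 = 0 (operand ≠ 0)
((~((~b \/ ~d) -> b) -> (c -> a)) /\ ~d) = min(1, 0) = 0
~c: Gödel ¬ of 0.34 = 0 (operand ≠ 0)
(((~((~b \/ ~d) -> b) -> (c -> a)) /\ ~d) \/ ~c) = max(0, 0) = 0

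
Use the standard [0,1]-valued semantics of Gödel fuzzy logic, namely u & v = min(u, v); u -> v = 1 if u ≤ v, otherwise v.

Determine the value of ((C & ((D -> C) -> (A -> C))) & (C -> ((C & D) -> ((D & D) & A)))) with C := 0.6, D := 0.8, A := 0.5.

0.50

(D -> C): 0.8 > 0.6, so result = 0.6
(A -> C): 0.5 ≤ 0.6, so result = 1
((D -> C) -> (A -> C)): 0.6 ≤ 1, so result = 1
(C & ((D -> C) -> (A -> C))) = min(0.6, 1) = 0.6
(C & D) = min(0.6, 0.8) = 0.6
(D & D) = min(0.8, 0.8) = 0.8
((D & D) & A) = min(0.8, 0.5) = 0.5
((C & D) -> ((D & D) & A)): 0.6 > 0.5, so result = 0.5
(C -> ((C & D) -> ((D & D) & A))): 0.6 > 0.5, so result = 0.5
((C & ((D -> C) -> (A -> C))) & (C -> ((C & D) -> ((D & D) & A)))) = min(0.6, 0.5) = 0.5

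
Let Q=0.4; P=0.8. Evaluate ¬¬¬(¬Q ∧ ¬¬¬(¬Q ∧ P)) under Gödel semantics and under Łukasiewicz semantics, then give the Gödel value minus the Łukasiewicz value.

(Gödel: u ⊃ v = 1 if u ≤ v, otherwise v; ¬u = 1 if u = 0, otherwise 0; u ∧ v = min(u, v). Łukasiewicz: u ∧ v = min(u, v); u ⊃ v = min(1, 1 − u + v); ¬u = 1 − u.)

Gödel evaluation:
  ¬Q: Gödel ¬ of 0.4 = 0 (operand ≠ 0)
  ¬Q: Gödel ¬ of 0.4 = 0 (operand ≠ 0)
  (¬Q ∧ P) = min(0, 0.8) = 0
  ¬(¬Q ∧ P): Gödel ¬ of 0 = 1 (operand is 0)
  ¬¬(¬Q ∧ P): Gödel ¬ of 1 = 0 (operand ≠ 0)
  ¬¬¬(¬Q ∧ P): Gödel ¬ of 0 = 1 (operand is 0)
  (¬Q ∧ ¬¬¬(¬Q ∧ P)) = min(0, 1) = 0
  ¬(¬Q ∧ ¬¬¬(¬Q ∧ P)): Gödel ¬ of 0 = 1 (operand is 0)
  ¬¬(¬Q ∧ ¬¬¬(¬Q ∧ P)): Gödel ¬ of 1 = 0 (operand ≠ 0)
  ¬¬¬(¬Q ∧ ¬¬¬(¬Q ∧ P)): Gödel ¬ of 0 = 1 (operand is 0)
  Gödel value = 1
Łukasiewicz evaluation:
  ¬Q: Łukasiewicz ¬ gives 1 − 0.4 = 0.6
  ¬Q: Łukasiewicz ¬ gives 1 − 0.4 = 0.6
  (¬Q ∧ P) = min(0.6, 0.8) = 0.6
  ¬(¬Q ∧ P): Łukasiewicz ¬ gives 1 − 0.6 = 0.4
  ¬¬(¬Q ∧ P): Łukasiewicz ¬ gives 1 − 0.4 = 0.6
  ¬¬¬(¬Q ∧ P): Łukasiewicz ¬ gives 1 − 0.6 = 0.4
  (¬Q ∧ ¬¬¬(¬Q ∧ P)) = min(0.6, 0.4) = 0.4
  ¬(¬Q ∧ ¬¬¬(¬Q ∧ P)): Łukasiewicz ¬ gives 1 − 0.4 = 0.6
  ¬¬(¬Q ∧ ¬¬¬(¬Q ∧ P)): Łukasiewicz ¬ gives 1 − 0.6 = 0.4
  ¬¬¬(¬Q ∧ ¬¬¬(¬Q ∧ P)): Łukasiewicz ¬ gives 1 − 0.4 = 0.6
  Łukasiewicz value = 0.6
Difference: 1 − 0.6 = 0.40

0.40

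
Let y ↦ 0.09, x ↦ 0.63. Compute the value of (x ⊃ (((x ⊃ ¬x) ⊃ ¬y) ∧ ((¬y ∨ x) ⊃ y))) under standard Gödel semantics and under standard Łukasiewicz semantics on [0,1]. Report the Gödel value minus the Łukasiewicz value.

Gödel evaluation:
  ¬x: Gödel ¬ of 0.63 = 0 (operand ≠ 0)
  (x ⊃ ¬x): 0.63 > 0, so result = 0
  ¬y: Gödel ¬ of 0.09 = 0 (operand ≠ 0)
  ((x ⊃ ¬x) ⊃ ¬y): 0 ≤ 0, so result = 1
  ¬y: Gödel ¬ of 0.09 = 0 (operand ≠ 0)
  (¬y ∨ x) = max(0, 0.63) = 0.63
  ((¬y ∨ x) ⊃ y): 0.63 > 0.09, so result = 0.09
  (((x ⊃ ¬x) ⊃ ¬y) ∧ ((¬y ∨ x) ⊃ y)) = min(1, 0.09) = 0.09
  (x ⊃ (((x ⊃ ¬x) ⊃ ¬y) ∧ ((¬y ∨ x) ⊃ y))): 0.63 > 0.09, so result = 0.09
  Gödel value = 0.09
Łukasiewicz evaluation:
  ¬x: Łukasiewicz ¬ gives 1 − 0.63 = 0.37
  (x ⊃ ¬x): min(1, 1 − 0.63 + 0.37) = 0.74
  ¬y: Łukasiewicz ¬ gives 1 − 0.09 = 0.91
  ((x ⊃ ¬x) ⊃ ¬y): min(1, 1 − 0.74 + 0.91) = 1
  ¬y: Łukasiewicz ¬ gives 1 − 0.09 = 0.91
  (¬y ∨ x) = max(0.91, 0.63) = 0.91
  ((¬y ∨ x) ⊃ y): min(1, 1 − 0.91 + 0.09) = 0.18
  (((x ⊃ ¬x) ⊃ ¬y) ∧ ((¬y ∨ x) ⊃ y)) = min(1, 0.18) = 0.18
  (x ⊃ (((x ⊃ ¬x) ⊃ ¬y) ∧ ((¬y ∨ x) ⊃ y))): min(1, 1 − 0.63 + 0.18) = 0.55
  Łukasiewicz value = 0.55
Difference: 0.09 − 0.55 = -0.46

-0.46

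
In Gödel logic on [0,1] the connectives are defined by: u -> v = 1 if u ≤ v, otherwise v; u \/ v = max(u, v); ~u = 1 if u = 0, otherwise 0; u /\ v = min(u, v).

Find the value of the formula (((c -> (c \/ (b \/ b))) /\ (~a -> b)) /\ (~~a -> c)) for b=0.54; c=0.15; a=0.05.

0.15

(b \/ b) = max(0.54, 0.54) = 0.54
(c \/ (b \/ b)) = max(0.15, 0.54) = 0.54
(c -> (c \/ (b \/ b))): 0.15 ≤ 0.54, so result = 1
~a: Gödel ¬ of 0.05 = 0 (operand ≠ 0)
(~a -> b): 0 ≤ 0.54, so result = 1
((c -> (c \/ (b \/ b))) /\ (~a -> b)) = min(1, 1) = 1
~a: Gödel ¬ of 0.05 = 0 (operand ≠ 0)
~~a: Gödel ¬ of 0 = 1 (operand is 0)
(~~a -> c): 1 > 0.15, so result = 0.15
(((c -> (c \/ (b \/ b))) /\ (~a -> b)) /\ (~~a -> c)) = min(1, 0.15) = 0.15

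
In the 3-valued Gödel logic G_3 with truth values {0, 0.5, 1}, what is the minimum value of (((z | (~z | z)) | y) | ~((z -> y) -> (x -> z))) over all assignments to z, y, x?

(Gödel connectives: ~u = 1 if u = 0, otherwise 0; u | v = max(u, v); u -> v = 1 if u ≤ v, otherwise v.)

The minimum is attained at z = 0.5, y = 0, x = 0:
  ~z: Gödel ¬ of 0.5 = 0 (operand ≠ 0)
  (~z | z) = max(0, 0.5) = 0.5
  (z | (~z | z)) = max(0.5, 0.5) = 0.5
  ((z | (~z | z)) | y) = max(0.5, 0) = 0.5
  (z -> y): 0.5 > 0, so result = 0
  (x -> z): 0 ≤ 0.5, so result = 1
  ((z -> y) -> (x -> z)): 0 ≤ 1, so result = 1
  ~((z -> y) -> (x -> z)): Gödel ¬ of 1 = 0 (operand ≠ 0)
  (((z | (~z | z)) | y) | ~((z -> y) -> (x -> z))) = max(0.5, 0) = 0.5
Checking all 27 assignments confirms none give a value below 0.50.

0.50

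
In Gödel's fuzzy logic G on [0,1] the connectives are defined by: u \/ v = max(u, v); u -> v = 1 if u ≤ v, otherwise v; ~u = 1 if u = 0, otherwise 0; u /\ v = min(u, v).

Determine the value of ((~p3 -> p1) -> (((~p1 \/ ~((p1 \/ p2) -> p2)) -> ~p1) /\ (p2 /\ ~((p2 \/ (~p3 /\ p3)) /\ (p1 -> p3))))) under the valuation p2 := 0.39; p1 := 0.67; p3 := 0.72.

0.00

~p3: Gödel ¬ of 0.72 = 0 (operand ≠ 0)
(~p3 -> p1): 0 ≤ 0.67, so result = 1
~p1: Gödel ¬ of 0.67 = 0 (operand ≠ 0)
(p1 \/ p2) = max(0.67, 0.39) = 0.67
((p1 \/ p2) -> p2): 0.67 > 0.39, so result = 0.39
~((p1 \/ p2) -> p2): Gödel ¬ of 0.39 = 0 (operand ≠ 0)
(~p1 \/ ~((p1 \/ p2) -> p2)) = max(0, 0) = 0
~p1: Gödel ¬ of 0.67 = 0 (operand ≠ 0)
((~p1 \/ ~((p1 \/ p2) -> p2)) -> ~p1): 0 ≤ 0, so result = 1
~p3: Gödel ¬ of 0.72 = 0 (operand ≠ 0)
(~p3 /\ p3) = min(0, 0.72) = 0
(p2 \/ (~p3 /\ p3)) = max(0.39, 0) = 0.39
(p1 -> p3): 0.67 ≤ 0.72, so result = 1
((p2 \/ (~p3 /\ p3)) /\ (p1 -> p3)) = min(0.39, 1) = 0.39
~((p2 \/ (~p3 /\ p3)) /\ (p1 -> p3)): Gödel ¬ of 0.39 = 0 (operand ≠ 0)
(p2 /\ ~((p2 \/ (~p3 /\ p3)) /\ (p1 -> p3))) = min(0.39, 0) = 0
(((~p1 \/ ~((p1 \/ p2) -> p2)) -> ~p1) /\ (p2 /\ ~((p2 \/ (~p3 /\ p3)) /\ (p1 -> p3)))) = min(1, 0) = 0
((~p3 -> p1) -> (((~p1 \/ ~((p1 \/ p2) -> p2)) -> ~p1) /\ (p2 /\ ~((p2 \/ (~p3 /\ p3)) /\ (p1 -> p3))))): 1 > 0, so result = 0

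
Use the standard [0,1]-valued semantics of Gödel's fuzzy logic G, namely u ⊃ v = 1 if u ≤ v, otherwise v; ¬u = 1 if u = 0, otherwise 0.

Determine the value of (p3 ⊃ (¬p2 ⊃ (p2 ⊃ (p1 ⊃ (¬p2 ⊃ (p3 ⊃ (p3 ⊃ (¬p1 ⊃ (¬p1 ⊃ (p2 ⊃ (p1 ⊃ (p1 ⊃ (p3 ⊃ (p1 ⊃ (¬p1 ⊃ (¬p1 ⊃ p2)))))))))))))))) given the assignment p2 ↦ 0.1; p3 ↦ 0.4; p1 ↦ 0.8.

¬p2: Gödel ¬ of 0.1 = 0 (operand ≠ 0)
¬p2: Gödel ¬ of 0.1 = 0 (operand ≠ 0)
¬p1: Gödel ¬ of 0.8 = 0 (operand ≠ 0)
¬p1: Gödel ¬ of 0.8 = 0 (operand ≠ 0)
¬p1: Gödel ¬ of 0.8 = 0 (operand ≠ 0)
¬p1: Gödel ¬ of 0.8 = 0 (operand ≠ 0)
(¬p1 ⊃ p2): 0 ≤ 0.1, so result = 1
(¬p1 ⊃ (¬p1 ⊃ p2)): 0 ≤ 1, so result = 1
(p1 ⊃ (¬p1 ⊃ (¬p1 ⊃ p2))): 0.8 ≤ 1, so result = 1
(p3 ⊃ (p1 ⊃ (¬p1 ⊃ (¬p1 ⊃ p2)))): 0.4 ≤ 1, so result = 1
(p1 ⊃ (p3 ⊃ (p1 ⊃ (¬p1 ⊃ (¬p1 ⊃ p2))))): 0.8 ≤ 1, so result = 1
(p1 ⊃ (p1 ⊃ (p3 ⊃ (p1 ⊃ (¬p1 ⊃ (¬p1 ⊃ p2)))))): 0.8 ≤ 1, so result = 1
(p2 ⊃ (p1 ⊃ (p1 ⊃ (p3 ⊃ (p1 ⊃ (¬p1 ⊃ (¬p1 ⊃ p2))))))): 0.1 ≤ 1, so result = 1
(¬p1 ⊃ (p2 ⊃ (p1 ⊃ (p1 ⊃ (p3 ⊃ (p1 ⊃ (¬p1 ⊃ (¬p1 ⊃ p2)))))))): 0 ≤ 1, so result = 1
(¬p1 ⊃ (¬p1 ⊃ (p2 ⊃ (p1 ⊃ (p1 ⊃ (p3 ⊃ (p1 ⊃ (¬p1 ⊃ (¬p1 ⊃ p2))))))))): 0 ≤ 1, so result = 1
(p3 ⊃ (¬p1 ⊃ (¬p1 ⊃ (p2 ⊃ (p1 ⊃ (p1 ⊃ (p3 ⊃ (p1 ⊃ (¬p1 ⊃ (¬p1 ⊃ p2)))))))))): 0.4 ≤ 1, so result = 1
(p3 ⊃ (p3 ⊃ (¬p1 ⊃ (¬p1 ⊃ (p2 ⊃ (p1 ⊃ (p1 ⊃ (p3 ⊃ (p1 ⊃ (¬p1 ⊃ (¬p1 ⊃ p2))))))))))): 0.4 ≤ 1, so result = 1
(¬p2 ⊃ (p3 ⊃ (p3 ⊃ (¬p1 ⊃ (¬p1 ⊃ (p2 ⊃ (p1 ⊃ (p1 ⊃ (p3 ⊃ (p1 ⊃ (¬p1 ⊃ (¬p1 ⊃ p2)))))))))))): 0 ≤ 1, so result = 1
(p1 ⊃ (¬p2 ⊃ (p3 ⊃ (p3 ⊃ (¬p1 ⊃ (¬p1 ⊃ (p2 ⊃ (p1 ⊃ (p1 ⊃ (p3 ⊃ (p1 ⊃ (¬p1 ⊃ (¬p1 ⊃ p2))))))))))))): 0.8 ≤ 1, so result = 1
(p2 ⊃ (p1 ⊃ (¬p2 ⊃ (p3 ⊃ (p3 ⊃ (¬p1 ⊃ (¬p1 ⊃ (p2 ⊃ (p1 ⊃ (p1 ⊃ (p3 ⊃ (p1 ⊃ (¬p1 ⊃ (¬p1 ⊃ p2)))))))))))))): 0.1 ≤ 1, so result = 1
(¬p2 ⊃ (p2 ⊃ (p1 ⊃ (¬p2 ⊃ (p3 ⊃ (p3 ⊃ (¬p1 ⊃ (¬p1 ⊃ (p2 ⊃ (p1 ⊃ (p1 ⊃ (p3 ⊃ (p1 ⊃ (¬p1 ⊃ (¬p1 ⊃ p2))))))))))))))): 0 ≤ 1, so result = 1
(p3 ⊃ (¬p2 ⊃ (p2 ⊃ (p1 ⊃ (¬p2 ⊃ (p3 ⊃ (p3 ⊃ (¬p1 ⊃ (¬p1 ⊃ (p2 ⊃ (p1 ⊃ (p1 ⊃ (p3 ⊃ (p1 ⊃ (¬p1 ⊃ (¬p1 ⊃ p2)))))))))))))))): 0.4 ≤ 1, so result = 1

1.00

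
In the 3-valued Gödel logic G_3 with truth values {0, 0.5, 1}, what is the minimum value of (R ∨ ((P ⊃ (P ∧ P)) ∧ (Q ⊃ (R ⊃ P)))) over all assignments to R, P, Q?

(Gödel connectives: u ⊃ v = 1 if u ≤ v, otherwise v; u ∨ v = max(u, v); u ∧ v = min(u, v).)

0.50

The minimum is attained at R = 0.5, P = 0, Q = 0.5:
  (P ∧ P) = min(0, 0) = 0
  (P ⊃ (P ∧ P)): 0 ≤ 0, so result = 1
  (R ⊃ P): 0.5 > 0, so result = 0
  (Q ⊃ (R ⊃ P)): 0.5 > 0, so result = 0
  ((P ⊃ (P ∧ P)) ∧ (Q ⊃ (R ⊃ P))) = min(1, 0) = 0
  (R ∨ ((P ⊃ (P ∧ P)) ∧ (Q ⊃ (R ⊃ P)))) = max(0.5, 0) = 0.5
Checking all 27 assignments confirms none give a value below 0.50.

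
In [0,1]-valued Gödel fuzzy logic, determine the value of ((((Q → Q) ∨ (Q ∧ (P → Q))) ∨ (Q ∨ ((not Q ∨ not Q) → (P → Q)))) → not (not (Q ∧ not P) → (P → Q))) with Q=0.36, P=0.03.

0.00

(Q → Q): 0.36 ≤ 0.36, so result = 1
(P → Q): 0.03 ≤ 0.36, so result = 1
(Q ∧ (P → Q)) = min(0.36, 1) = 0.36
((Q → Q) ∨ (Q ∧ (P → Q))) = max(1, 0.36) = 1
not Q: Gödel ¬ of 0.36 = 0 (operand ≠ 0)
not Q: Gödel ¬ of 0.36 = 0 (operand ≠ 0)
(not Q ∨ not Q) = max(0, 0) = 0
(P → Q): 0.03 ≤ 0.36, so result = 1
((not Q ∨ not Q) → (P → Q)): 0 ≤ 1, so result = 1
(Q ∨ ((not Q ∨ not Q) → (P → Q))) = max(0.36, 1) = 1
(((Q → Q) ∨ (Q ∧ (P → Q))) ∨ (Q ∨ ((not Q ∨ not Q) → (P → Q)))) = max(1, 1) = 1
not P: Gödel ¬ of 0.03 = 0 (operand ≠ 0)
(Q ∧ not P) = min(0.36, 0) = 0
not (Q ∧ not P): Gödel ¬ of 0 = 1 (operand is 0)
(P → Q): 0.03 ≤ 0.36, so result = 1
(not (Q ∧ not P) → (P → Q)): 1 ≤ 1, so result = 1
not (not (Q ∧ not P) → (P → Q)): Gödel ¬ of 1 = 0 (operand ≠ 0)
((((Q → Q) ∨ (Q ∧ (P → Q))) ∨ (Q ∨ ((not Q ∨ not Q) → (P → Q)))) → not (not (Q ∧ not P) → (P → Q))): 1 > 0, so result = 0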